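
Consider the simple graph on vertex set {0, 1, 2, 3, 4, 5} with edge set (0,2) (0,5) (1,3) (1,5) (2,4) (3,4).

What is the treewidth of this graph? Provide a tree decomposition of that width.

Treewidth 2.
Bags: B1 = {0, 2, 4}  B2 = {0, 3, 4}  B3 = {0, 1, 3}  B4 = {0, 1, 5}
Tree: B1–B2, B2–B3, B3–B4

The largest bag has 3 vertices, giving width 2; this decomposition certifies tw(G) ≤ 2. For the lower bound, G contains the cycle 0–2–4–3–1–5–0, so G is not a forest; only forests have treewidth ≤ 1, hence tw(G) ≥ 2. Therefore the treewidth is 2.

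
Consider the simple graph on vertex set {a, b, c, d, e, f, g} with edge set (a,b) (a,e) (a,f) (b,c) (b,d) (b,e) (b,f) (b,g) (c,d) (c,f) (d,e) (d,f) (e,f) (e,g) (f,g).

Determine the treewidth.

A width-3 tree decomposition is:
Bags: B1 = {a, b, e, f}  B2 = {b, d, e, f}  B3 = {b, e, f, g}  B4 = {b, c, d, f}
Tree: B1–B2, B2–B3, B2–B4
The largest bag has 4 vertices, giving width 3; this decomposition certifies tw(G) ≤ 3. On the other hand G contains the 4-clique {b, d, e, f}. A clique must lie in a single bag of any decomposition, so no decomposition can have width below 3. Therefore the treewidth is 3.

3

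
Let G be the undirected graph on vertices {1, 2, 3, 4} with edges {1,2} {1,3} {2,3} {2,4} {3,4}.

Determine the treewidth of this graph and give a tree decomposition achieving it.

Each bag holds 3 vertices, so the decomposition has width 2, which upper-bounds the treewidth. On the other hand G contains the 3-clique {1, 2, 3}. A clique must lie in a single bag of any decomposition, so no decomposition can have width below 2. Hence tw(G) = 2 exactly.

Treewidth 2.
Bags: B1 = {2, 3, 4}  B2 = {1, 2, 3}
Tree: B1–B2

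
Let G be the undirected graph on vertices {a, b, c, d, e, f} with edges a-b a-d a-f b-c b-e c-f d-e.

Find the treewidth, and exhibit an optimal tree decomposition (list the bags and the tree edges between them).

Every bag has size at most 3, so the width is 3 − 1 = 2 and tw(G) ≤ 2. The edges c–f–a–b–c form a cycle, so G is not a tree and its treewidth is at least 2. Hence tw(G) = 2 exactly.

Treewidth 2.
Bags: B1 = {b, c, f}  B2 = {a, b, f}  B3 = {a, b, e}  B4 = {a, d, e}
Tree: B1–B2, B2–B3, B3–B4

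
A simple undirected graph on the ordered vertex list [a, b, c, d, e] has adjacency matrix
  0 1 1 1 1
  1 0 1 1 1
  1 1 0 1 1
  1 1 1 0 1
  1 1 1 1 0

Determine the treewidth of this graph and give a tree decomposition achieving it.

With just one bag of size 5, the width is 5 − 1 = 4, so tw(G) ≤ 4. For the lower bound, the 5 vertices {a, b, c, d, e} are pairwise adjacent, and any tree decomposition puts a clique entirely inside one bag — forcing width ≥ 4. Therefore the treewidth is 4.

Treewidth 4.
Bags: B1 = {a, b, c, d, e}
Tree: (single bag)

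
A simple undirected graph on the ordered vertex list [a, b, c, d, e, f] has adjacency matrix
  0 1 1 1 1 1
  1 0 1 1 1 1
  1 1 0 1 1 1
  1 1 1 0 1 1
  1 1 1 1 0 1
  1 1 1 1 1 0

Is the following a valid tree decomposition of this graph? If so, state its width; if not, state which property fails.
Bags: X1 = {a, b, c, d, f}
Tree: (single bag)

No — vertex e appears in no bag.

A tree decomposition must satisfy three properties: every vertex lies in some bag; for every edge, both endpoints lie together in some bag; and for every vertex, the bags containing it form a connected subtree. Here vertex e appears in no bag, so the decomposition is invalid.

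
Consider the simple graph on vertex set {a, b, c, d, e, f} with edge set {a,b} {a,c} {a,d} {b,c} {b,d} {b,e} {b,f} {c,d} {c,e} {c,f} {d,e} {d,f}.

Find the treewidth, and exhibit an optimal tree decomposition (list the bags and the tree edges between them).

Treewidth 3.
Bags: B1 = {a, b, c, d}  B2 = {b, c, d, e}  B3 = {b, c, d, f}
Tree: B1–B2, B1–B3

Every bag has size at most 4, so the width is 4 − 1 = 3 and tw(G) ≤ 3. For the lower bound, the 4 vertices {b, c, d, e} are pairwise adjacent, and any tree decomposition puts a clique entirely inside one bag — forcing width ≥ 3. Therefore the treewidth is 3.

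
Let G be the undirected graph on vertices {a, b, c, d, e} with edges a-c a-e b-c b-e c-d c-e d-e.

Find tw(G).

A width-2 tree decomposition is:
Bags: B1 = {a, c, e}  B2 = {c, d, e}  B3 = {b, c, e}
Tree: B1–B2, B2–B3
Each bag holds 3 vertices, so the decomposition has width 2, which upper-bounds the treewidth. Conversely, {c, d, e} is a clique of size 3, and the vertices of any clique must share a bag in every tree decomposition; so some bag has ≥ 3 vertices and tw(G) ≥ 2. Hence tw(G) = 2 exactly.

2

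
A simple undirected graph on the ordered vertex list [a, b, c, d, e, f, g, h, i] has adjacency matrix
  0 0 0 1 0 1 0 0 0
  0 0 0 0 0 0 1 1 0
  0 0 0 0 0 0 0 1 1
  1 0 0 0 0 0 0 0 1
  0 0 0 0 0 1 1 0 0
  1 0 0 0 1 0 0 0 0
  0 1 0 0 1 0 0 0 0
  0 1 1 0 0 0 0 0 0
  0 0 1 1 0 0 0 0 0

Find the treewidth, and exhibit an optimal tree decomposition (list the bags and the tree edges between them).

Treewidth 2.
One such decomposition:
Bags: B1 = {c, d, i}  B2 = {a, c, d}  B3 = {a, c, f}  B4 = {c, e, f}  B5 = {c, e, g}  B6 = {b, c, g}  B7 = {b, c, h}
Tree: B1–B2, B2–B3, B3–B4, B4–B5, B5–B6, B6–B7

The largest bag has 3 vertices, giving width 2; this decomposition certifies tw(G) ≤ 2. Since c–i–d–a–f–e–g–b–h–c is a cycle in G, G is not acyclic. Forests are exactly the graphs of treewidth ≤ 1, so tw(G) ≥ 2. The upper and lower bounds meet at 2, so that is the treewidth.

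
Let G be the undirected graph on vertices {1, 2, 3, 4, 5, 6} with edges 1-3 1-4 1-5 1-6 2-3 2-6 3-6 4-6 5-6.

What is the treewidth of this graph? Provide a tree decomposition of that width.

Each bag holds 3 vertices, so the decomposition has width 2, which upper-bounds the treewidth. Conversely, {1, 3, 6} is a clique of size 3, and the vertices of any clique must share a bag in every tree decomposition; so some bag has ≥ 3 vertices and tw(G) ≥ 2. The upper and lower bounds meet at 2, so that is the treewidth.

Treewidth 2.
One optimal decomposition is:
Bags: B1 = {2, 3, 6}  B2 = {1, 3, 6}  B3 = {1, 5, 6}  B4 = {1, 4, 6}
Tree: B1–B2, B2–B3, B3–B4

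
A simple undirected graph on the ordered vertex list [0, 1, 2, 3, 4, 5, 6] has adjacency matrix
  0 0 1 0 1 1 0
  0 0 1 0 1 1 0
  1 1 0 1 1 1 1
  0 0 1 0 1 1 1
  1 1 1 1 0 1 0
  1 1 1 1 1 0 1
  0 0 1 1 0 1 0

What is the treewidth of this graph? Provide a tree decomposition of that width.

Treewidth 3.
One such decomposition:
Bags: B1 = {2, 3, 4, 5}  B2 = {2, 3, 5, 6}  B3 = {1, 2, 4, 5}  B4 = {0, 2, 4, 5}
Tree: B1–B2, B1–B3, B3–B4

The largest bag has 4 vertices, giving width 3; this decomposition certifies tw(G) ≤ 3. On the other hand G contains the 4-clique {0, 2, 4, 5}. A clique must lie in a single bag of any decomposition, so no decomposition can have width below 3. Therefore the treewidth is 3.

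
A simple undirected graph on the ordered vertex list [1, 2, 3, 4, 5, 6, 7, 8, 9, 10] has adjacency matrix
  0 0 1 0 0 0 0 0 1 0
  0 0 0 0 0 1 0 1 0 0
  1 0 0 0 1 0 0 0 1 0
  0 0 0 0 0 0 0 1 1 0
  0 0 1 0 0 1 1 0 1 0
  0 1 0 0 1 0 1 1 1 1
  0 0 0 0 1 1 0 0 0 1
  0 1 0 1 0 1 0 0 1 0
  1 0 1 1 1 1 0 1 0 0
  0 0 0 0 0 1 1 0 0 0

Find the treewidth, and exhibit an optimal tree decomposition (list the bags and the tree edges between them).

Treewidth 2.
One such decomposition:
Bags: B1 = {5, 6, 9}  B2 = {6, 8, 9}  B3 = {5, 6, 7}  B4 = {6, 7, 10}  B5 = {2, 6, 8}  B6 = {4, 8, 9}  B7 = {3, 5, 9}  B8 = {1, 3, 9}
Tree: B1–B2, B1–B3, B3–B4, B2–B5, B2–B6, B1–B7, B7–B8

The largest bag has 3 vertices, giving width 2; this decomposition certifies tw(G) ≤ 2. Conversely, {1, 3, 9} is a clique of size 3, and the vertices of any clique must share a bag in every tree decomposition; so some bag has ≥ 3 vertices and tw(G) ≥ 2. Hence tw(G) = 2 exactly.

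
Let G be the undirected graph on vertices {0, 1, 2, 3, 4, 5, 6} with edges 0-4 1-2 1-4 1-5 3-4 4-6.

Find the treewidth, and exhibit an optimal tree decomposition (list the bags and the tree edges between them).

Treewidth 1.
Bags: B1 = {1, 4}  B2 = {1, 5}  B3 = {1, 2}  B4 = {3, 4}  B5 = {4, 6}  B6 = {0, 4}
Tree: B1–B2, B2–B3, B1–B4, B1–B5, B1–B6

Each bag holds 2 vertices, so the decomposition has width 1, which upper-bounds the treewidth. Since G has at least one edge (e.g. 1–4), it is not an edgeless graph, so tw(G) ≥ 1. Combining the bounds, tw(G) = 1.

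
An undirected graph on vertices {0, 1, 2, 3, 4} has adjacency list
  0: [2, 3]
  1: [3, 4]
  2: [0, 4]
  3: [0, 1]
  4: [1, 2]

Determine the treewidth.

2

A width-2 tree decomposition is:
Bags: B1 = {0, 2, 4}  B2 = {0, 1, 4}  B3 = {0, 1, 3}
Tree: B1–B2, B2–B3
Each bag holds 3 vertices, so the decomposition has width 2, which upper-bounds the treewidth. For the lower bound, G contains the cycle 0–2–4–1–3–0, so G is not a forest; only forests have treewidth ≤ 1, hence tw(G) ≥ 2. Therefore the treewidth is 2.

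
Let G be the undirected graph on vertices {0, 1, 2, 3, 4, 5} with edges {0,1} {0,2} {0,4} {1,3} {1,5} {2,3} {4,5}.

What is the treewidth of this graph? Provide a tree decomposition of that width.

Treewidth 2.
One such decomposition:
Bags: B1 = {0, 4, 5}  B2 = {0, 1, 5}  B3 = {0, 1, 2}  B4 = {1, 2, 3}
Tree: B1–B2, B2–B3, B3–B4

Every bag has size at most 3, so the width is 3 − 1 = 2 and tw(G) ≤ 2. For the lower bound, G contains the cycle 4–5–1–0–4, so G is not a forest; only forests have treewidth ≤ 1, hence tw(G) ≥ 2. Hence tw(G) = 2 exactly.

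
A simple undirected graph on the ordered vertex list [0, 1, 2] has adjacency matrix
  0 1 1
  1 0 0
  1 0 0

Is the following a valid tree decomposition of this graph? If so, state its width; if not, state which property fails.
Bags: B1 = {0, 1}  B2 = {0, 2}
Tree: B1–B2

Yes; width 1.

Vertex coverage: the bags together contain {0, 1, 2}, the full vertex set. Edge coverage: each edge of G has both endpoints in at least one bag. Running intersection: for every vertex, the bags containing it form a connected subtree. All three properties hold, so this is a valid tree decomposition of width max|bag| − 1 = 1, and hence tw(G) ≤ 1.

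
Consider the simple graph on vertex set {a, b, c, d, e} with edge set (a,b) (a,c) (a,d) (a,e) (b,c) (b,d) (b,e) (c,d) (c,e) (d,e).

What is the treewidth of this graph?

A width-4 tree decomposition is:
Bags: B1 = {a, b, c, d, e}
Tree: (single bag)
With just one bag of size 5, the width is 5 − 1 = 4, so tw(G) ≤ 4. On the other hand G contains the 5-clique {a, b, c, d, e}. A clique must lie in a single bag of any decomposition, so no decomposition can have width below 4. Hence tw(G) = 4 exactly.

4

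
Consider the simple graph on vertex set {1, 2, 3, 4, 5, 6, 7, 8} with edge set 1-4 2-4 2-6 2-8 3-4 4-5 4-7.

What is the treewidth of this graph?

1

A width-1 tree decomposition is:
Bags: B1 = {2, 4}  B2 = {4, 7}  B3 = {3, 4}  B4 = {2, 6}  B5 = {4, 5}  B6 = {2, 8}  B7 = {1, 4}
Tree: B1–B2, B1–B3, B1–B4, B3–B5, B4–B6, B5–B7
Every bag has size at most 2, so the width is 2 − 1 = 1 and tw(G) ≤ 1. Any graph with an edge has treewidth ≥ 1, and G has the edge 2–4. Hence tw(G) = 1 exactly.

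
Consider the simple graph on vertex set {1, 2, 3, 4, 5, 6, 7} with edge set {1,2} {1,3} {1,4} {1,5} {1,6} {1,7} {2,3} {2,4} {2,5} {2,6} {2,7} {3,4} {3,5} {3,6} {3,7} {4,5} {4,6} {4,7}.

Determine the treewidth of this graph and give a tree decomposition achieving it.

Each bag holds 5 vertices, so the decomposition has width 4, which upper-bounds the treewidth. Conversely, {1, 2, 3, 4, 5} is a clique of size 5, and the vertices of any clique must share a bag in every tree decomposition; so some bag has ≥ 5 vertices and tw(G) ≥ 4. The upper and lower bounds meet at 4, so that is the treewidth.

Treewidth 4.
One such decomposition:
Bags: B1 = {1, 2, 3, 4, 6}  B2 = {1, 2, 3, 4, 7}  B3 = {1, 2, 3, 4, 5}
Tree: B1–B2, B1–B3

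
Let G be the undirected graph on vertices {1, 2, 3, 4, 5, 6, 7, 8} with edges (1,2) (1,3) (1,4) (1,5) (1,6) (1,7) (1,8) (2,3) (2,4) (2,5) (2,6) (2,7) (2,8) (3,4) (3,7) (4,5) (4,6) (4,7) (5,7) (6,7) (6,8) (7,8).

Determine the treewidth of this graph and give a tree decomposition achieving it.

Treewidth 4.
One such decomposition:
Bags: B1 = {1, 2, 6, 7, 8}  B2 = {1, 2, 4, 6, 7}  B3 = {1, 2, 4, 5, 7}  B4 = {1, 2, 3, 4, 7}
Tree: B1–B2, B2–B3, B3–B4

Every bag has size at most 5, so the width is 5 − 1 = 4 and tw(G) ≤ 4. On the other hand G contains the 5-clique {1, 2, 6, 7, 8}. A clique must lie in a single bag of any decomposition, so no decomposition can have width below 4. Therefore the treewidth is 4.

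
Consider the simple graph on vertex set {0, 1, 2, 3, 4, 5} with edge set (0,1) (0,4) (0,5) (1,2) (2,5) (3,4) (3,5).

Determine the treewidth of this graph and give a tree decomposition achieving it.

Treewidth 2.
One such decomposition:
Bags: B1 = {1, 2, 5}  B2 = {0, 1, 5}  B3 = {0, 3, 5}  B4 = {0, 3, 4}
Tree: B1–B2, B2–B3, B3–B4

The largest bag has 3 vertices, giving width 2; this decomposition certifies tw(G) ≤ 2. The edges 2–1–0–5–2 form a cycle, so G is not a tree and its treewidth is at least 2. The upper and lower bounds meet at 2, so that is the treewidth.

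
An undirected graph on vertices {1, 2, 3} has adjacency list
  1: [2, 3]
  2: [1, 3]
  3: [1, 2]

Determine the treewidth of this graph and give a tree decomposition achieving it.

A single bag containing all 3 vertices is trivially a valid decomposition of width 2. On the other hand G contains the 3-clique {1, 2, 3}. A clique must lie in a single bag of any decomposition, so no decomposition can have width below 2. The upper and lower bounds meet at 2, so that is the treewidth.

Treewidth 2.
One optimal decomposition is:
Bags: B1 = {1, 2, 3}
Tree: (single bag)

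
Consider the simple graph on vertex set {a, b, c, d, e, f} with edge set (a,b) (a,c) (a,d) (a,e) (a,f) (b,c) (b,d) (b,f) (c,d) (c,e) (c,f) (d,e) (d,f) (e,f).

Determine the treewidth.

4

A width-4 tree decomposition is:
Bags: B1 = {a, b, c, d, f}  B2 = {a, c, d, e, f}
Tree: B1–B2
Each bag holds 5 vertices, so the decomposition has width 4, which upper-bounds the treewidth. For the lower bound, the 5 vertices {a, c, d, e, f} are pairwise adjacent, and any tree decomposition puts a clique entirely inside one bag — forcing width ≥ 4. Combining the bounds, tw(G) = 4.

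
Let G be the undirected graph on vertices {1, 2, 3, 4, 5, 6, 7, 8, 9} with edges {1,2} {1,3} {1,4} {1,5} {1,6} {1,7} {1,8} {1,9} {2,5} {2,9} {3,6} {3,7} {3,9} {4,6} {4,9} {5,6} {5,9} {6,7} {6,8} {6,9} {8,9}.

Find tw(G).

A width-3 tree decomposition is:
Bags: B1 = {1, 3, 6, 9}  B2 = {1, 5, 6, 9}  B3 = {1, 2, 5, 9}  B4 = {1, 3, 6, 7}  B5 = {1, 4, 6, 9}  B6 = {1, 6, 8, 9}
Tree: B1–B2, B2–B3, B1–B4, B2–B5, B2–B6
Every bag has size at most 4, so the width is 4 − 1 = 3 and tw(G) ≤ 3. On the other hand G contains the 4-clique {1, 2, 5, 9}. A clique must lie in a single bag of any decomposition, so no decomposition can have width below 3. The upper and lower bounds meet at 3, so that is the treewidth.

3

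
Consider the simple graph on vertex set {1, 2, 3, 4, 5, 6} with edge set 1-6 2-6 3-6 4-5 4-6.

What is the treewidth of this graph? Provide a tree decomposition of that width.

Treewidth 1.
One optimal decomposition is:
Bags: B1 = {4, 6}  B2 = {3, 6}  B3 = {4, 5}  B4 = {2, 6}  B5 = {1, 6}
Tree: B1–B2, B1–B3, B2–B4, B2–B5

Each bag holds 2 vertices, so the decomposition has width 1, which upper-bounds the treewidth. G has an edge, so its treewidth is at least 1. Therefore the treewidth is 1.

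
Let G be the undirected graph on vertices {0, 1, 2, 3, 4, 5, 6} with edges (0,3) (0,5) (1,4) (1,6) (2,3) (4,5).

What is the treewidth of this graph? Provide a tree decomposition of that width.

The largest bag has 2 vertices, giving width 1; this decomposition certifies tw(G) ≤ 1. G has an edge, so its treewidth is at least 1. Therefore the treewidth is 1.

Treewidth 1.
Bags: B1 = {1, 6}  B2 = {1, 4}  B3 = {4, 5}  B4 = {0, 5}  B5 = {0, 3}  B6 = {2, 3}
Tree: B1–B2, B2–B3, B3–B4, B4–B5, B5–B6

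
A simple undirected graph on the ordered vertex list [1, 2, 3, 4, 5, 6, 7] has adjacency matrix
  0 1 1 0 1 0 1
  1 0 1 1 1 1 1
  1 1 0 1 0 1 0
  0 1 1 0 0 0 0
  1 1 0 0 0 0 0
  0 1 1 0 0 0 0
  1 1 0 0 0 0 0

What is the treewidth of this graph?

2

A width-2 tree decomposition is:
Bags: B1 = {1, 2, 3}  B2 = {2, 3, 6}  B3 = {1, 2, 5}  B4 = {2, 3, 4}  B5 = {1, 2, 7}
Tree: B1–B2, B1–B3, B1–B4, B3–B5
Each bag holds 3 vertices, so the decomposition has width 2, which upper-bounds the treewidth. Conversely, {1, 2, 3} is a clique of size 3, and the vertices of any clique must share a bag in every tree decomposition; so some bag has ≥ 3 vertices and tw(G) ≥ 2. The upper and lower bounds meet at 2, so that is the treewidth.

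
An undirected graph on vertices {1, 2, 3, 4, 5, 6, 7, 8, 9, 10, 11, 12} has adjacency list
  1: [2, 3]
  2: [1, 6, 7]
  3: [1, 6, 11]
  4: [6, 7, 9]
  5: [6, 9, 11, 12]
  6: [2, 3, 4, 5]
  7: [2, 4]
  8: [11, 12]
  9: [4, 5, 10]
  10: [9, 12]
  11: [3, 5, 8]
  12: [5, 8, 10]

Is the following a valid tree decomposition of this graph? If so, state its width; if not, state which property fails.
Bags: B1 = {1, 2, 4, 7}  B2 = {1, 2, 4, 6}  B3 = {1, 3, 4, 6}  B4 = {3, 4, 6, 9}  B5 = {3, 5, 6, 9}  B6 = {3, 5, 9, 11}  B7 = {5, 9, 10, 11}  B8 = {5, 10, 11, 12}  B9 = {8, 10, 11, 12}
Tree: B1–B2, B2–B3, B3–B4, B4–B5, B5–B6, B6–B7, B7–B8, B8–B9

Vertex coverage: the bags together contain {1, 2, 3, 4, 5, 6, 7, 8, 9, 10, 11, 12}, the full vertex set. Edge coverage: each edge of G has both endpoints in at least one bag. Running intersection: for every vertex, the bags containing it form a connected subtree. All three properties hold, so this is a valid tree decomposition of width max|bag| − 1 = 3, and hence tw(G) ≤ 3.

Yes; width 3.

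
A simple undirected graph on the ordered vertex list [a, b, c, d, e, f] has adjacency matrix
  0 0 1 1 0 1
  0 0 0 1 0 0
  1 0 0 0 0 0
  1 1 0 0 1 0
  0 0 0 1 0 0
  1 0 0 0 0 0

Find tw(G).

1

A width-1 tree decomposition is:
Bags: B1 = {a, d}  B2 = {a, f}  B3 = {b, d}  B4 = {a, c}  B5 = {d, e}
Tree: B1–B2, B1–B3, B2–B4, B1–B5
The largest bag has 2 vertices, giving width 1; this decomposition certifies tw(G) ≤ 1. Since G has at least one edge (e.g. a–d), it is not an edgeless graph, so tw(G) ≥ 1. Hence tw(G) = 1 exactly.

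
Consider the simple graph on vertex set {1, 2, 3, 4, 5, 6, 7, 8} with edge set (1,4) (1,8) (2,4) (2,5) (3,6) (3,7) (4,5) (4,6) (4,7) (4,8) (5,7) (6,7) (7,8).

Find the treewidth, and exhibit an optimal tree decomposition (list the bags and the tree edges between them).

Each bag holds 3 vertices, so the decomposition has width 2, which upper-bounds the treewidth. On the other hand G contains the 3-clique {3, 6, 7}. A clique must lie in a single bag of any decomposition, so no decomposition can have width below 2. The upper and lower bounds meet at 2, so that is the treewidth.

Treewidth 2.
One such decomposition:
Bags: B1 = {4, 6, 7}  B2 = {4, 5, 7}  B3 = {2, 4, 5}  B4 = {3, 6, 7}  B5 = {4, 7, 8}  B6 = {1, 4, 8}
Tree: B1–B2, B2–B3, B1–B4, B1–B5, B5–B6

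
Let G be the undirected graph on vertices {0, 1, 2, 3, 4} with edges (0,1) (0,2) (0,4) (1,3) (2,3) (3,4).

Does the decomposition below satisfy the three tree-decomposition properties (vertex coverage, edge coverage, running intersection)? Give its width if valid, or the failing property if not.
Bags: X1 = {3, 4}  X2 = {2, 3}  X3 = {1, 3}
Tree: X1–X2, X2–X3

No — vertex 0 appears in no bag.

A tree decomposition must satisfy three properties: every vertex lies in some bag; for every edge, both endpoints lie together in some bag; and for every vertex, the bags containing it form a connected subtree. Here vertex 0 appears in no bag, so the decomposition is invalid.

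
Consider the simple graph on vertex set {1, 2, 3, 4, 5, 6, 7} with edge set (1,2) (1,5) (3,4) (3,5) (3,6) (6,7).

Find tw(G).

1

A width-1 tree decomposition is:
Bags: B1 = {3, 5}  B2 = {1, 5}  B3 = {1, 2}  B4 = {3, 6}  B5 = {3, 4}  B6 = {6, 7}
Tree: B1–B2, B2–B3, B1–B4, B4–B5, B4–B6
Each bag holds 2 vertices, so the decomposition has width 1, which upper-bounds the treewidth. G has an edge, so its treewidth is at least 1. Combining the bounds, tw(G) = 1.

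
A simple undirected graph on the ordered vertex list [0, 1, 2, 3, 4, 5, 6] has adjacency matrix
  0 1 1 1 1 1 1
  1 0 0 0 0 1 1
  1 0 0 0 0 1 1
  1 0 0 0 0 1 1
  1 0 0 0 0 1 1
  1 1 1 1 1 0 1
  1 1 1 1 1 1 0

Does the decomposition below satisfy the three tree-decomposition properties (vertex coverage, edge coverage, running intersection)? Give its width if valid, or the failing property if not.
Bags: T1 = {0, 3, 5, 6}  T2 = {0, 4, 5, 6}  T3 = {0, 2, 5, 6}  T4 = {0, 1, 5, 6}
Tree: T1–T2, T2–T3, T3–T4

Checking the three conditions: (i) the bags cover all of {0, 1, 2, 3, 4, 5, 6}; (ii) for each edge, some bag contains both endpoints; (iii) the bags containing any fixed vertex form a subtree. All hold, so the decomposition is valid with width 4 − 1 = 3.

Yes; width 3.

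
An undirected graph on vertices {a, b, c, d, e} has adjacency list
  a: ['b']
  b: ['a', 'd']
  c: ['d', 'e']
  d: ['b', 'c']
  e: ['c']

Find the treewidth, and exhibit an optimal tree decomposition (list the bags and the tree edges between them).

Treewidth 1.
One such decomposition:
Bags: B1 = {c, e}  B2 = {c, d}  B3 = {b, d}  B4 = {a, b}
Tree: B1–B2, B2–B3, B3–B4

The largest bag has 2 vertices, giving width 1; this decomposition certifies tw(G) ≤ 1. Any graph with an edge has treewidth ≥ 1, and G has the edge e–c. Therefore the treewidth is 1.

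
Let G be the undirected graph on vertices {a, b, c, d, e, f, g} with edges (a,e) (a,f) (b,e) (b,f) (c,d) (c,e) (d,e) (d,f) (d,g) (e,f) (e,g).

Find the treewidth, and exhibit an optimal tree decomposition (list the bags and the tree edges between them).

Each bag holds 3 vertices, so the decomposition has width 2, which upper-bounds the treewidth. On the other hand G contains the 3-clique {d, e, g}. A clique must lie in a single bag of any decomposition, so no decomposition can have width below 2. Hence tw(G) = 2 exactly.

Treewidth 2.
One such decomposition:
Bags: B1 = {d, e, f}  B2 = {b, e, f}  B3 = {d, e, g}  B4 = {c, d, e}  B5 = {a, e, f}
Tree: B1–B2, B1–B3, B3–B4, B2–B5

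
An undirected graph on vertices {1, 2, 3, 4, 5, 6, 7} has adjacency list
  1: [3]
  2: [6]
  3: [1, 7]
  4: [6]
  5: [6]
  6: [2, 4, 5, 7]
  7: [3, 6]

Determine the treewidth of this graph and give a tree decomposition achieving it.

Treewidth 1.
One such decomposition:
Bags: B1 = {2, 6}  B2 = {4, 6}  B3 = {6, 7}  B4 = {5, 6}  B5 = {3, 7}  B6 = {1, 3}
Tree: B1–B2, B1–B3, B3–B4, B3–B5, B5–B6

Each bag holds 2 vertices, so the decomposition has width 1, which upper-bounds the treewidth. G has an edge, so its treewidth is at least 1. The upper and lower bounds meet at 1, so that is the treewidth.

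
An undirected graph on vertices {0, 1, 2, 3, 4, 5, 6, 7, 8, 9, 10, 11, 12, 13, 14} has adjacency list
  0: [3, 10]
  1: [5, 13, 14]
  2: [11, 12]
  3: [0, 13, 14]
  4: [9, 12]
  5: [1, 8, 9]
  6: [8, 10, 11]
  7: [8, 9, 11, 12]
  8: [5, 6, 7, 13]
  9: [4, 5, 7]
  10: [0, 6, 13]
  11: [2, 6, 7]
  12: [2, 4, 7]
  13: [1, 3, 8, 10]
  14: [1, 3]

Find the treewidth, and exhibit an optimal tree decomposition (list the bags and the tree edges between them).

Each bag holds 4 vertices, so the decomposition has width 3, which upper-bounds the treewidth. For the lower bound: the 4 vertex sets {2,4,12}, {11}, {7}, {5,6,8,9} are disjoint, each induces a connected subgraph, and every pair is joined by at least one edge of G. Contracting each set to a single vertex therefore yields K_{4} as a minor, and since treewidth is minor-monotone, tw(G) ≥ tw(K_{4}) = 3. Hence tw(G) = 3 exactly.

Treewidth 3.
One such decomposition:
Bags: B1 = {2, 4, 11, 12}  B2 = {4, 7, 11, 12}  B3 = {4, 7, 9, 11}  B4 = {6, 7, 9, 11}  B5 = {6, 7, 8, 9}  B6 = {5, 6, 8, 9}  B7 = {5, 6, 8, 10}  B8 = {5, 8, 10, 13}  B9 = {1, 5, 10, 13}  B10 = {0, 1, 10, 13}  B11 = {0, 1, 3, 13}  B12 = {0, 1, 3, 14}
Tree: B1–B2, B2–B3, B3–B4, B4–B5, B5–B6, B6–B7, B7–B8, B8–B9, B9–B10, B10–B11, B11–B12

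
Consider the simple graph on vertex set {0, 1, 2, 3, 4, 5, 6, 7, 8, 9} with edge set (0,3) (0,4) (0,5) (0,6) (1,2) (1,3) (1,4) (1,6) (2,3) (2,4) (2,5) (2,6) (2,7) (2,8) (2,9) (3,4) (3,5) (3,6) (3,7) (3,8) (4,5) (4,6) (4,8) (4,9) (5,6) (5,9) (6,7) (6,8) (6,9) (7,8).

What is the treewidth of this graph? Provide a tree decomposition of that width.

The largest bag has 5 vertices, giving width 4; this decomposition certifies tw(G) ≤ 4. On the other hand G contains the 5-clique {0, 3, 4, 5, 6}. A clique must lie in a single bag of any decomposition, so no decomposition can have width below 4. The upper and lower bounds meet at 4, so that is the treewidth.

Treewidth 4.
One optimal decomposition is:
Bags: B1 = {2, 3, 6, 7, 8}  B2 = {2, 3, 4, 6, 8}  B3 = {2, 3, 4, 5, 6}  B4 = {0, 3, 4, 5, 6}  B5 = {2, 4, 5, 6, 9}  B6 = {1, 2, 3, 4, 6}
Tree: B1–B2, B2–B3, B3–B4, B3–B5, B3–B6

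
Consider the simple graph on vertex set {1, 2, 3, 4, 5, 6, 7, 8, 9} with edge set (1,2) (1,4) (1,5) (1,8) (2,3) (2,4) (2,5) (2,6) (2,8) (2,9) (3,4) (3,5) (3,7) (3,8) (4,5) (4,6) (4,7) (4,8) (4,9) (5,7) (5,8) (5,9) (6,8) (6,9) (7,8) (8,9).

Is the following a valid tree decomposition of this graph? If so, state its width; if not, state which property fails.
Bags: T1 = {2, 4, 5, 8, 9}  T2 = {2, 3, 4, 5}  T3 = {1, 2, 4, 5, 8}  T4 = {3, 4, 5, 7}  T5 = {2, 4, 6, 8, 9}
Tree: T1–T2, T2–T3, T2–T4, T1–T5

A tree decomposition must satisfy three properties: every vertex lies in some bag; for every edge, both endpoints lie together in some bag; and for every vertex, the bags containing it form a connected subtree. Here edge (8,3) lies in no bag, so the decomposition is invalid.

No — edge (8,3) lies in no bag.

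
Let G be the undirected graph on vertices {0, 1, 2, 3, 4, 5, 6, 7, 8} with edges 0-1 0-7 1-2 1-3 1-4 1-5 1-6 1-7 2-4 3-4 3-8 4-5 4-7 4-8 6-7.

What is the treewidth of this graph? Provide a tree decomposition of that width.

Treewidth 2.
Bags: B1 = {1, 4, 7}  B2 = {1, 3, 4}  B3 = {0, 1, 7}  B4 = {1, 6, 7}  B5 = {3, 4, 8}  B6 = {1, 4, 5}  B7 = {1, 2, 4}
Tree: B1–B2, B1–B3, B1–B4, B2–B5, B2–B6, B1–B7

The largest bag has 3 vertices, giving width 2; this decomposition certifies tw(G) ≤ 2. Conversely, {3, 4, 8} is a clique of size 3, and the vertices of any clique must share a bag in every tree decomposition; so some bag has ≥ 3 vertices and tw(G) ≥ 2. The upper and lower bounds meet at 2, so that is the treewidth.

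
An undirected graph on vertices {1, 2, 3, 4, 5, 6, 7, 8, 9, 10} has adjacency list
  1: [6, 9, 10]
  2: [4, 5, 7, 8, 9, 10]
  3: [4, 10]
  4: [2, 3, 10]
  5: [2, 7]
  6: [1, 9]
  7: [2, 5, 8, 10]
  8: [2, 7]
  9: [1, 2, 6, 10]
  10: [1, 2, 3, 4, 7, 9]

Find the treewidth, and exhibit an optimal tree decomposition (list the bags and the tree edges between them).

Each bag holds 3 vertices, so the decomposition has width 2, which upper-bounds the treewidth. Conversely, {1, 9, 10} is a clique of size 3, and the vertices of any clique must share a bag in every tree decomposition; so some bag has ≥ 3 vertices and tw(G) ≥ 2. Therefore the treewidth is 2.

Treewidth 2.
One optimal decomposition is:
Bags: B1 = {2, 7, 10}  B2 = {2, 9, 10}  B3 = {1, 9, 10}  B4 = {2, 4, 10}  B5 = {3, 4, 10}  B6 = {2, 7, 8}  B7 = {1, 6, 9}  B8 = {2, 5, 7}
Tree: B1–B2, B2–B3, B2–B4, B4–B5, B1–B6, B3–B7, B1–B8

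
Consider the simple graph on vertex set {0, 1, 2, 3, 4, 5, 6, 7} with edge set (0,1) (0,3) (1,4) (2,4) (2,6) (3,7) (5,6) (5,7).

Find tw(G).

A width-2 tree decomposition is:
Bags: B1 = {5, 6, 7}  B2 = {3, 6, 7}  B3 = {0, 3, 6}  B4 = {0, 1, 6}  B5 = {1, 4, 6}  B6 = {2, 4, 6}
Tree: B1–B2, B2–B3, B3–B4, B4–B5, B5–B6
Each bag holds 3 vertices, so the decomposition has width 2, which upper-bounds the treewidth. For the lower bound, G contains the cycle 6–5–7–3–0–1–4–2–6, so G is not a forest; only forests have treewidth ≤ 1, hence tw(G) ≥ 2. Combining the bounds, tw(G) = 2.

2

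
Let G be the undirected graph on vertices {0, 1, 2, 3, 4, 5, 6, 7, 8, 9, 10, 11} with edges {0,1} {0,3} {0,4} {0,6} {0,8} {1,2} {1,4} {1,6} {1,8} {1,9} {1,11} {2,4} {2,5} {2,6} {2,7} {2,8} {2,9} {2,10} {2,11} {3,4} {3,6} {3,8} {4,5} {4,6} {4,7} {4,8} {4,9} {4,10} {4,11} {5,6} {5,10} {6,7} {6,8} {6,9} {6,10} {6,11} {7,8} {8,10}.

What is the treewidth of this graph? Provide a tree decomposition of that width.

Every bag has size at most 5, so the width is 5 − 1 = 4 and tw(G) ≤ 4. For the lower bound, the 5 vertices {0, 1, 4, 6, 8} are pairwise adjacent, and any tree decomposition puts a clique entirely inside one bag — forcing width ≥ 4. Therefore the treewidth is 4.

Treewidth 4.
One such decomposition:
Bags: B1 = {1, 2, 4, 6, 8}  B2 = {2, 4, 6, 7, 8}  B3 = {2, 4, 6, 8, 10}  B4 = {0, 1, 4, 6, 8}  B5 = {2, 4, 5, 6, 10}  B6 = {1, 2, 4, 6, 9}  B7 = {1, 2, 4, 6, 11}  B8 = {0, 3, 4, 6, 8}
Tree: B1–B2, B1–B3, B1–B4, B3–B5, B1–B6, B1–B7, B4–B8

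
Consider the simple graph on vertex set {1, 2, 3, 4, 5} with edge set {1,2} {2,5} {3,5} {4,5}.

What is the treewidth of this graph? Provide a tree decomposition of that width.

Treewidth 1.
One such decomposition:
Bags: B1 = {4, 5}  B2 = {2, 5}  B3 = {3, 5}  B4 = {1, 2}
Tree: B1–B2, B1–B3, B2–B4

Each bag holds 2 vertices, so the decomposition has width 1, which upper-bounds the treewidth. G has an edge, so its treewidth is at least 1. Combining the bounds, tw(G) = 1.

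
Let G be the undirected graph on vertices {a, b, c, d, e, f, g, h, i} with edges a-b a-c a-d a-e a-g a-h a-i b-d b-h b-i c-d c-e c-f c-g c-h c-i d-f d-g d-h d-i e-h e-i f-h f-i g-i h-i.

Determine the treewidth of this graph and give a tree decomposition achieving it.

Every bag has size at most 5, so the width is 5 − 1 = 4 and tw(G) ≤ 4. On the other hand G contains the 5-clique {a, c, d, g, i}. A clique must lie in a single bag of any decomposition, so no decomposition can have width below 4. Combining the bounds, tw(G) = 4.

Treewidth 4.
One optimal decomposition is:
Bags: B1 = {a, c, d, h, i}  B2 = {a, c, d, g, i}  B3 = {c, d, f, h, i}  B4 = {a, b, d, h, i}  B5 = {a, c, e, h, i}
Tree: B1–B2, B1–B3, B1–B4, B1–B5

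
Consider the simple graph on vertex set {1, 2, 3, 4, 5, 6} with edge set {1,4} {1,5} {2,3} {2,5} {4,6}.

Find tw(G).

A width-1 tree decomposition is:
Bags: B1 = {2, 3}  B2 = {2, 5}  B3 = {1, 5}  B4 = {1, 4}  B5 = {4, 6}
Tree: B1–B2, B2–B3, B3–B4, B4–B5
Every bag has size at most 2, so the width is 2 − 1 = 1 and tw(G) ≤ 1. Since G has at least one edge (e.g. 3–2), it is not an edgeless graph, so tw(G) ≥ 1. The upper and lower bounds meet at 1, so that is the treewidth.

1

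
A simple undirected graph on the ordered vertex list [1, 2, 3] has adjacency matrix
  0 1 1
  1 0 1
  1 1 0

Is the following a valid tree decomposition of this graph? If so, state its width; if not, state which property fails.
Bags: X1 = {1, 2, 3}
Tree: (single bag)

Vertex coverage: the bags together contain {1, 2, 3}, the full vertex set. Edge coverage: each edge of G has both endpoints in at least one bag. Running intersection: for every vertex, the bags containing it form a connected subtree. All three properties hold, so this is a valid tree decomposition of width max|bag| − 1 = 2, and hence tw(G) ≤ 2.

Yes; width 2.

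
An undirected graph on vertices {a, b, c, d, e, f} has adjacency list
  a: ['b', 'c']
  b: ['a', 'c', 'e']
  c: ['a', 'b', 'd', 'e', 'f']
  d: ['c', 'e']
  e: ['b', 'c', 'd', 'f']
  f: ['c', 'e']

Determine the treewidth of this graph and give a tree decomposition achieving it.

Treewidth 2.
One such decomposition:
Bags: B1 = {a, b, c}  B2 = {b, c, e}  B3 = {c, d, e}  B4 = {c, e, f}
Tree: B1–B2, B2–B3, B3–B4

Every bag has size at most 3, so the width is 3 − 1 = 2 and tw(G) ≤ 2. Conversely, {c, d, e} is a clique of size 3, and the vertices of any clique must share a bag in every tree decomposition; so some bag has ≥ 3 vertices and tw(G) ≥ 2. Combining the bounds, tw(G) = 2.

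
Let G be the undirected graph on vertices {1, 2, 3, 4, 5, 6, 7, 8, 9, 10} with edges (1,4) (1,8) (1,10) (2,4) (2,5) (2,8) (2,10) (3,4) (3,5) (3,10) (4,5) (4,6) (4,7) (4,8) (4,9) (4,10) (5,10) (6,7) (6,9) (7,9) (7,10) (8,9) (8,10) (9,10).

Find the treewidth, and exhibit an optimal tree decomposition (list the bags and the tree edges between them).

Treewidth 3.
Bags: B1 = {4, 8, 9, 10}  B2 = {2, 4, 8, 10}  B3 = {4, 7, 9, 10}  B4 = {4, 6, 7, 9}  B5 = {2, 4, 5, 10}  B6 = {1, 4, 8, 10}  B7 = {3, 4, 5, 10}
Tree: B1–B2, B1–B3, B3–B4, B2–B5, B1–B6, B5–B7

Each bag holds 4 vertices, so the decomposition has width 3, which upper-bounds the treewidth. On the other hand G contains the 4-clique {1, 4, 8, 10}. A clique must lie in a single bag of any decomposition, so no decomposition can have width below 3. Therefore the treewidth is 3.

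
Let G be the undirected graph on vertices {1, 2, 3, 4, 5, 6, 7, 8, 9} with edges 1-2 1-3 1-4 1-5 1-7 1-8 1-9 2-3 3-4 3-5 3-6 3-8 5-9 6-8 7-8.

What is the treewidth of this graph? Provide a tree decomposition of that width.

Each bag holds 3 vertices, so the decomposition has width 2, which upper-bounds the treewidth. For the lower bound, the 3 vertices {1, 5, 9} are pairwise adjacent, and any tree decomposition puts a clique entirely inside one bag — forcing width ≥ 2. Hence tw(G) = 2 exactly.

Treewidth 2.
One such decomposition:
Bags: B1 = {1, 3, 5}  B2 = {1, 3, 4}  B3 = {1, 5, 9}  B4 = {1, 3, 8}  B5 = {3, 6, 8}  B6 = {1, 2, 3}  B7 = {1, 7, 8}
Tree: B1–B2, B1–B3, B2–B4, B4–B5, B4–B6, B4–B7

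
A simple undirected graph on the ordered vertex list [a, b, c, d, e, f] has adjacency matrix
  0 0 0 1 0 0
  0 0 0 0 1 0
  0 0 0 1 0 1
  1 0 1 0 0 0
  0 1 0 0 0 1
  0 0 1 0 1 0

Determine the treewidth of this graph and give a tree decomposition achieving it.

Every bag has size at most 2, so the width is 2 − 1 = 1 and tw(G) ≤ 1. G has an edge, so its treewidth is at least 1. The upper and lower bounds meet at 1, so that is the treewidth.

Treewidth 1.
One such decomposition:
Bags: B1 = {a, d}  B2 = {c, d}  B3 = {c, f}  B4 = {e, f}  B5 = {b, e}
Tree: B1–B2, B2–B3, B3–B4, B4–B5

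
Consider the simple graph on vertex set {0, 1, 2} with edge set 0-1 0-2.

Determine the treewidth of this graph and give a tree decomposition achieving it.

Treewidth 1.
Bags: B1 = {0, 1}  B2 = {0, 2}
Tree: B1–B2

Each bag holds 2 vertices, so the decomposition has width 1, which upper-bounds the treewidth. Since G has at least one edge (e.g. 1–0), it is not an edgeless graph, so tw(G) ≥ 1. Hence tw(G) = 1 exactly.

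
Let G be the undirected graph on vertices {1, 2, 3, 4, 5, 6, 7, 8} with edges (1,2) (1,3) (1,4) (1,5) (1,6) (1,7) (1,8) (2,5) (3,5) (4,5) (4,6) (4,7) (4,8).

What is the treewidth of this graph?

2

A width-2 tree decomposition is:
Bags: B1 = {1, 4, 7}  B2 = {1, 4, 5}  B3 = {1, 3, 5}  B4 = {1, 4, 6}  B5 = {1, 2, 5}  B6 = {1, 4, 8}
Tree: B1–B2, B2–B3, B1–B4, B2–B5, B2–B6
The largest bag has 3 vertices, giving width 2; this decomposition certifies tw(G) ≤ 2. Conversely, {1, 2, 5} is a clique of size 3, and the vertices of any clique must share a bag in every tree decomposition; so some bag has ≥ 3 vertices and tw(G) ≥ 2. Combining the bounds, tw(G) = 2.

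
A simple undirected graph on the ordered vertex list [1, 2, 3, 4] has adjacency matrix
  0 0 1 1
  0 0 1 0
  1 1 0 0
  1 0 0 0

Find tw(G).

1

A width-1 tree decomposition is:
Bags: B1 = {1, 3}  B2 = {1, 4}  B3 = {2, 3}
Tree: B1–B2, B1–B3
The largest bag has 2 vertices, giving width 1; this decomposition certifies tw(G) ≤ 1. Any graph with an edge has treewidth ≥ 1, and G has the edge 1–3. The upper and lower bounds meet at 1, so that is the treewidth.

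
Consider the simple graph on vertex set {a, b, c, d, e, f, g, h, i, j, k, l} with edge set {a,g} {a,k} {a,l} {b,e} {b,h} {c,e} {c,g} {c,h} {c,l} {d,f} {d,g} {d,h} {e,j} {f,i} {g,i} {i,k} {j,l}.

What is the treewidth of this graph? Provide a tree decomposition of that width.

Treewidth 3.
Bags: B1 = {b, e, j, l}  B2 = {b, c, e, l}  B3 = {b, c, h, l}  B4 = {a, c, h, l}  B5 = {a, c, g, h}  B6 = {a, d, g, h}  B7 = {a, d, g, k}  B8 = {d, g, i, k}  B9 = {d, f, i, k}
Tree: B1–B2, B2–B3, B3–B4, B4–B5, B5–B6, B6–B7, B7–B8, B8–B9

Each bag holds 4 vertices, so the decomposition has width 3, which upper-bounds the treewidth. For the lower bound: the 4 vertex sets {b,e,j}, {l}, {c}, {a,d,g,h} are disjoint, each induces a connected subgraph, and every pair is joined by at least one edge of G. Contracting each set to a single vertex therefore yields K_{4} as a minor, and since treewidth is minor-monotone, tw(G) ≥ tw(K_{4}) = 3. The upper and lower bounds meet at 3, so that is the treewidth.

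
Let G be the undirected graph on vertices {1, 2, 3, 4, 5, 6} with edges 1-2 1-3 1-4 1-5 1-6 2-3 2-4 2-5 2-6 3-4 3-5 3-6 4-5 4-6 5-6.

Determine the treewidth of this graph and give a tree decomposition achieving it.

Treewidth 5.
One optimal decomposition is:
Bags: B1 = {1, 2, 3, 4, 5, 6}
Tree: (single bag)

With just one bag of size 6, the width is 6 − 1 = 5, so tw(G) ≤ 5. For the lower bound, the 6 vertices {1, 2, 3, 4, 5, 6} are pairwise adjacent, and any tree decomposition puts a clique entirely inside one bag — forcing width ≥ 5. Hence tw(G) = 5 exactly.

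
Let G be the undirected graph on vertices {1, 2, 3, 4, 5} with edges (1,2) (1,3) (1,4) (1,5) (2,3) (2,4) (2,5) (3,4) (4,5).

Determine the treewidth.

3

A width-3 tree decomposition is:
Bags: B1 = {1, 2, 3, 4}  B2 = {1, 2, 4, 5}
Tree: B1–B2
Each bag holds 4 vertices, so the decomposition has width 3, which upper-bounds the treewidth. On the other hand G contains the 4-clique {1, 2, 3, 4}. A clique must lie in a single bag of any decomposition, so no decomposition can have width below 3. The upper and lower bounds meet at 3, so that is the treewidth.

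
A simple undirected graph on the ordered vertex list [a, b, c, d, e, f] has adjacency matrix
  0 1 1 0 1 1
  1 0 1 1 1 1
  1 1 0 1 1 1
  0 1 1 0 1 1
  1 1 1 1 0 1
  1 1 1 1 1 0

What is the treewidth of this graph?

4

A width-4 tree decomposition is:
Bags: B1 = {b, c, d, e, f}  B2 = {a, b, c, e, f}
Tree: B1–B2
Each bag holds 5 vertices, so the decomposition has width 4, which upper-bounds the treewidth. Conversely, {b, c, d, e, f} is a clique of size 5, and the vertices of any clique must share a bag in every tree decomposition; so some bag has ≥ 5 vertices and tw(G) ≥ 4. Combining the bounds, tw(G) = 4.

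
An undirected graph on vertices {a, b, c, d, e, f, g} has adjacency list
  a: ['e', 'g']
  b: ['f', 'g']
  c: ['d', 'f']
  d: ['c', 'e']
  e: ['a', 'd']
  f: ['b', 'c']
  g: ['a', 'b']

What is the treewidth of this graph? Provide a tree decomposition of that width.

Treewidth 2.
Bags: B1 = {c, d, e}  B2 = {c, e, f}  B3 = {b, e, f}  B4 = {b, e, g}  B5 = {a, e, g}
Tree: B1–B2, B2–B3, B3–B4, B4–B5

Every bag has size at most 3, so the width is 3 − 1 = 2 and tw(G) ≤ 2. For the lower bound, G contains the cycle e–d–c–f–b–g–a–e, so G is not a forest; only forests have treewidth ≤ 1, hence tw(G) ≥ 2. The upper and lower bounds meet at 2, so that is the treewidth.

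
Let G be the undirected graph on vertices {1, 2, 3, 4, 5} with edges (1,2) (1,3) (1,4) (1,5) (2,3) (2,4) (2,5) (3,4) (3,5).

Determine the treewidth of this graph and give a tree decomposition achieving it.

Every bag has size at most 4, so the width is 4 − 1 = 3 and tw(G) ≤ 3. Conversely, {1, 2, 3, 4} is a clique of size 4, and the vertices of any clique must share a bag in every tree decomposition; so some bag has ≥ 4 vertices and tw(G) ≥ 3. Hence tw(G) = 3 exactly.

Treewidth 3.
One such decomposition:
Bags: B1 = {1, 2, 3, 4}  B2 = {1, 2, 3, 5}
Tree: B1–B2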